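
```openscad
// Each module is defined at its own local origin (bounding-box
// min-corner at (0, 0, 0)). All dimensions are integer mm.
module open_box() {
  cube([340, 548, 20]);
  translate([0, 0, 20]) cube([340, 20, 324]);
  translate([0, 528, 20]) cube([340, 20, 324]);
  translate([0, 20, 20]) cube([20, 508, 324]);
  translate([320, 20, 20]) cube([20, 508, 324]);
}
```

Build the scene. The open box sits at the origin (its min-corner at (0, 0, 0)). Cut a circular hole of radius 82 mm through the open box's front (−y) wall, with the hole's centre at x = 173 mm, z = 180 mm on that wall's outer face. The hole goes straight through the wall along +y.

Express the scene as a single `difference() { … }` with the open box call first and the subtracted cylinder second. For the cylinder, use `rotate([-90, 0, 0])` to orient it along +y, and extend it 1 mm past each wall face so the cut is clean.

difference() {
  open_box();
  translate([173, -1, 180]) rotate([-90, 0, 0]) cylinder(h = 22, r = 82);
}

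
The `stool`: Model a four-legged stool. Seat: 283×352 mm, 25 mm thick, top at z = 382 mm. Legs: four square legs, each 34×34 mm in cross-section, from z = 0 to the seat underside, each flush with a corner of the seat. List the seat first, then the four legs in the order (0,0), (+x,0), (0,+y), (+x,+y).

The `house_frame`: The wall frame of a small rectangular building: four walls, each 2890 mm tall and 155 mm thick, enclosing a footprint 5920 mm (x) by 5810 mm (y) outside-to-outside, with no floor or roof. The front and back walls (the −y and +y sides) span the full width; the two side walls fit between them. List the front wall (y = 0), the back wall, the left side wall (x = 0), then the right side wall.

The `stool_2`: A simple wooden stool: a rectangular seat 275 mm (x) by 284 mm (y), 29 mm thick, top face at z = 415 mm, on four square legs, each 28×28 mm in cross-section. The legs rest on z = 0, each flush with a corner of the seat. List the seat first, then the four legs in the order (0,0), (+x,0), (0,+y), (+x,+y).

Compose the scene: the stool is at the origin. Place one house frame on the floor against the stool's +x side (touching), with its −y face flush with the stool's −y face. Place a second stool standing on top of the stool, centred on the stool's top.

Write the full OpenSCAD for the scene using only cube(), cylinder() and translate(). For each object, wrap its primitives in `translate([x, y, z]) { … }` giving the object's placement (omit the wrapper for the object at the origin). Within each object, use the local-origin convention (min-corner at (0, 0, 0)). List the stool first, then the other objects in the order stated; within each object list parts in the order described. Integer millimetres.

translate([0, 0, 357]) cube([283, 352, 25]);
cube([34, 34, 357]);
translate([249, 0, 0]) cube([34, 34, 357]);
translate([0, 318, 0]) cube([34, 34, 357]);
translate([249, 318, 0]) cube([34, 34, 357]);
translate([283, 0, 0]) {
  cube([5920, 155, 2890]);
  translate([0, 5655, 0]) cube([5920, 155, 2890]);
  translate([0, 155, 0]) cube([155, 5500, 2890]);
  translate([5765, 155, 0]) cube([155, 5500, 2890]);
}
translate([4, 34, 382]) {
  translate([0, 0, 386]) cube([275, 284, 29]);
  cube([28, 28, 386]);
  translate([247, 0, 0]) cube([28, 28, 386]);
  translate([0, 256, 0]) cube([28, 28, 386]);
  translate([247, 256, 0]) cube([28, 28, 386]);
}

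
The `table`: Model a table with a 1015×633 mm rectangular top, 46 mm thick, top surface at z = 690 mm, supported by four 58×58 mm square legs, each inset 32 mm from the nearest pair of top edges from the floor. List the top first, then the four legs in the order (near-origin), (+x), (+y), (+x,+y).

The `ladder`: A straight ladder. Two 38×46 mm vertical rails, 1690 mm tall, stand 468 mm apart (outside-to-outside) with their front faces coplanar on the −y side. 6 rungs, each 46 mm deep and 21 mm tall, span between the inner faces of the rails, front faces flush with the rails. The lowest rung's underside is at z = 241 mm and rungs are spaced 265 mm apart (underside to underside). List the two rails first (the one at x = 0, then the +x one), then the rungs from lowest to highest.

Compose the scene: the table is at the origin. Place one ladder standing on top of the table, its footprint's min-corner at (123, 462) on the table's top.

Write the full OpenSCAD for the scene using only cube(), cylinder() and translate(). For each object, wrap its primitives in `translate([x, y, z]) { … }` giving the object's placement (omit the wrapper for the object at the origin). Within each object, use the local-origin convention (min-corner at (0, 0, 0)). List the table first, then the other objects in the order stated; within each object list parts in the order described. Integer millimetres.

translate([0, 0, 644]) cube([1015, 633, 46]);
translate([32, 32, 0]) cube([58, 58, 644]);
translate([925, 32, 0]) cube([58, 58, 644]);
translate([32, 543, 0]) cube([58, 58, 644]);
translate([925, 543, 0]) cube([58, 58, 644]);
translate([123, 462, 690]) {
  cube([38, 46, 1690]);
  translate([430, 0, 0]) cube([38, 46, 1690]);
  translate([38, 0, 241]) cube([392, 46, 21]);
  translate([38, 0, 506]) cube([392, 46, 21]);
  translate([38, 0, 771]) cube([392, 46, 21]);
  translate([38, 0, 1036]) cube([392, 46, 21]);
  translate([38, 0, 1301]) cube([392, 46, 21]);
  translate([38, 0, 1566]) cube([392, 46, 21]);
}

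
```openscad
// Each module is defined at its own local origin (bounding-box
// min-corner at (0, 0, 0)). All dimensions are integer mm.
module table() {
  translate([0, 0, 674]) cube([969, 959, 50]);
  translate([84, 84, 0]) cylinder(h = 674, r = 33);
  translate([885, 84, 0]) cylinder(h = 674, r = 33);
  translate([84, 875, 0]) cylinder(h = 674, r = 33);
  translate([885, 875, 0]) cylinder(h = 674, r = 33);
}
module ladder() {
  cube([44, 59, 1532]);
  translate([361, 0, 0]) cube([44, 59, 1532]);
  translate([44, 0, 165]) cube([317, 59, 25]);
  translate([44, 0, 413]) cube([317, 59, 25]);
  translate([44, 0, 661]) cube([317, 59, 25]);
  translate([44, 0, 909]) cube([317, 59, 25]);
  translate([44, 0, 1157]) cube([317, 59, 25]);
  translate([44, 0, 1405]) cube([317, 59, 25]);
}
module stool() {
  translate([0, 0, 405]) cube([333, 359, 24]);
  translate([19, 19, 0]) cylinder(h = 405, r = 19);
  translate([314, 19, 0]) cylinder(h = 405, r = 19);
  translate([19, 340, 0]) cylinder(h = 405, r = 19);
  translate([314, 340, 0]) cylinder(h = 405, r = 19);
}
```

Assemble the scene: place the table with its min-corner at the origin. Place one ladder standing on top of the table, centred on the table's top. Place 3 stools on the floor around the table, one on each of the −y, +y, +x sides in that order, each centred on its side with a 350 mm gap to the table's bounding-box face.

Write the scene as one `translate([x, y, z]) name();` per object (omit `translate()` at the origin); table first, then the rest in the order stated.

table();
translate([282, 450, 724]) ladder();
translate([318, -709, 0]) stool();
translate([318, 1309, 0]) stool();
translate([1319, 300, 0]) stool();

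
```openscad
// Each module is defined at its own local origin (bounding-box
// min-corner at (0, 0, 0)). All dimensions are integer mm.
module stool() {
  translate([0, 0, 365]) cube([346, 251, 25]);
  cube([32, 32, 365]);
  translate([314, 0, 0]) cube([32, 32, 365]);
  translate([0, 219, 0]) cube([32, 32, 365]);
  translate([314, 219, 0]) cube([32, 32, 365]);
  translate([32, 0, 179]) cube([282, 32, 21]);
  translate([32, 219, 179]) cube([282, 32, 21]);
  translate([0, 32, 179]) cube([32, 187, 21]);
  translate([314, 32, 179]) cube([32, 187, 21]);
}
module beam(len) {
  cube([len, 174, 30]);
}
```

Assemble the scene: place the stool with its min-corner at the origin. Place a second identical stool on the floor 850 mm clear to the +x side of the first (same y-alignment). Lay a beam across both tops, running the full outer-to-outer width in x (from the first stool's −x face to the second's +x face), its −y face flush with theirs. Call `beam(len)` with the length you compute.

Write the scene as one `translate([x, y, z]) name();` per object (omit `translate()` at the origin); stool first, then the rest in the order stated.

stool();
translate([1196, 0, 0]) stool();
translate([0, 0, 390]) beam(1542);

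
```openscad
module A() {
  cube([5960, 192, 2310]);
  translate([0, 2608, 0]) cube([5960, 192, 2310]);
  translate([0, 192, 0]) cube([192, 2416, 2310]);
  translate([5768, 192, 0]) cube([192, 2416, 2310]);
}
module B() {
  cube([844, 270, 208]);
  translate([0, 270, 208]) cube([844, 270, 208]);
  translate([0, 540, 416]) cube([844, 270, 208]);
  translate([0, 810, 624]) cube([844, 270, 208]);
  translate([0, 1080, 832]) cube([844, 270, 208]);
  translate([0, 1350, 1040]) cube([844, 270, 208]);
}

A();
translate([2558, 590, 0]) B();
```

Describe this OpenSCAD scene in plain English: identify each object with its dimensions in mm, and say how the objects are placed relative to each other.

A is a box-shaped house frame (walls only): outside footprint 5960×2800 mm, wall height 2310 mm, wall thickness 192 mm. The two y-facing walls run the full x-width; the two x-facing walls fit between the inner faces of the y-facing walls.

B is a run of 6 identical solid stair steps. Each tread is 844×270 mm and each step block is 208 mm high. Step 1 rests on the floor; step k is offset from step 1 by (k−1)×270 mm in y and (k−1)×208 mm in z.

The staircase sits inside the house frame, centred.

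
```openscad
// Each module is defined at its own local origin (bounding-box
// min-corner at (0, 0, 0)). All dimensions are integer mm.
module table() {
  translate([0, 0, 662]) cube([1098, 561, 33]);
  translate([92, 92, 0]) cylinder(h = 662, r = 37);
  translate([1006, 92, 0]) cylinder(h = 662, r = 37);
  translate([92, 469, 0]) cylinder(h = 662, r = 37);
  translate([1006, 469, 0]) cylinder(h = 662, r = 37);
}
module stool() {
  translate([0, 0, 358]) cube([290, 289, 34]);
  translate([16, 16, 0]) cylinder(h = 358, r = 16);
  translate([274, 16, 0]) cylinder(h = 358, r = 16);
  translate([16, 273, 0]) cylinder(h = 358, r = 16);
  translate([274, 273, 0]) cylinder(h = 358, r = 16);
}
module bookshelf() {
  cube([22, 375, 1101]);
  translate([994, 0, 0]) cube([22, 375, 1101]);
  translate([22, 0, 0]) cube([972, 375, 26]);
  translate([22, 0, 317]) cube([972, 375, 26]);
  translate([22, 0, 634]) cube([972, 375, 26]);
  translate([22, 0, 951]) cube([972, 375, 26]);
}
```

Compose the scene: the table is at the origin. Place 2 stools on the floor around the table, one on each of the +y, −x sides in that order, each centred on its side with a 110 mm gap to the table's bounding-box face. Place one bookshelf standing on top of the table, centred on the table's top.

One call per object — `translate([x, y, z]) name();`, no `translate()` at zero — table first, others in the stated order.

table();
translate([404, 671, 0]) stool();
translate([-400, 136, 0]) stool();
translate([41, 93, 695]) bookshelf();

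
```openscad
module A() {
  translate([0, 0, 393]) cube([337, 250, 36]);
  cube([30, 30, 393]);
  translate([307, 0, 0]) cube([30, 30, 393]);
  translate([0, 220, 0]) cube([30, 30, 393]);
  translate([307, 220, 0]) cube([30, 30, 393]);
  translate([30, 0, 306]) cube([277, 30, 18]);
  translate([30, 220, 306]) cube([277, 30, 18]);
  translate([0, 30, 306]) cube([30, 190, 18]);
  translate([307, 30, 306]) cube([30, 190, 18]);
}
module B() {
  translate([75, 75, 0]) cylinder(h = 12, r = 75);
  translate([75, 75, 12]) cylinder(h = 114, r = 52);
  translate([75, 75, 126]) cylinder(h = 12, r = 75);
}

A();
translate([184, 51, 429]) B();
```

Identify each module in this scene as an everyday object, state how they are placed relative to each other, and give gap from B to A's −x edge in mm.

The spool's min-x is at 184; the stool's min-x is 0; gap = 184 mm.

A is a stool. B is a spool. The spool is on top of the stool. The gap from the spool to the stool's −x edge is 184 mm.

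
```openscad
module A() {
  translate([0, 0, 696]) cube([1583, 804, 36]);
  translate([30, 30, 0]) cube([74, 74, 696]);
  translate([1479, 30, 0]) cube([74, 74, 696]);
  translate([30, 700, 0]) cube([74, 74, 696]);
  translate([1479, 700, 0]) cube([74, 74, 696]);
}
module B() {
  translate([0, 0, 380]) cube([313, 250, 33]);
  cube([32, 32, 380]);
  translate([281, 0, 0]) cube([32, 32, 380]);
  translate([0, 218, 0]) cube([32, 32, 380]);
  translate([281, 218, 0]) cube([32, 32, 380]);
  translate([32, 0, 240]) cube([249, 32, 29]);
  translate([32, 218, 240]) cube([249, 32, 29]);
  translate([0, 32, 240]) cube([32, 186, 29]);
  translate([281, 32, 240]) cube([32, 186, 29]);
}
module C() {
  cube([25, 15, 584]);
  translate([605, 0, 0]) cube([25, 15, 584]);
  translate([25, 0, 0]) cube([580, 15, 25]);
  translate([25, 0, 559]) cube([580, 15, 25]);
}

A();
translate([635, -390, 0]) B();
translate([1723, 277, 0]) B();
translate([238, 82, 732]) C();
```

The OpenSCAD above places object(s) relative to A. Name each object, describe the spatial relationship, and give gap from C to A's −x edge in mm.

A is a table. B is a stool. C is a picture frame. Two stools sit around the table at the −y, +x sides. The picture frame is on top of the table. The gap from the picture frame to the table's −x edge is 238 mm.

The picture frame's min-x is at 238; the table's min-x is 0; gap = 238 mm.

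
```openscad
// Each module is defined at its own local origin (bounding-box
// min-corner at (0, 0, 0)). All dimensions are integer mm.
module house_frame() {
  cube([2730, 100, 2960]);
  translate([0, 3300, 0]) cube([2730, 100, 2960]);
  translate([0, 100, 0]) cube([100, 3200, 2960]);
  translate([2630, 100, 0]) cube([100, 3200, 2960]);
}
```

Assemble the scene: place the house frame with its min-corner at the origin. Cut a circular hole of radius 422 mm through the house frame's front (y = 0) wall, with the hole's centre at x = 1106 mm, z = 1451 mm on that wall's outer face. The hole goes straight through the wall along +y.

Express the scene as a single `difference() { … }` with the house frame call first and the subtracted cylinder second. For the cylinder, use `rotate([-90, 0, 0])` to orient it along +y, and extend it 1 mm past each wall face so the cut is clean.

difference() {
  house_frame();
  translate([1106, -1, 1451]) rotate([-90, 0, 0]) cylinder(h = 102, r = 422);
}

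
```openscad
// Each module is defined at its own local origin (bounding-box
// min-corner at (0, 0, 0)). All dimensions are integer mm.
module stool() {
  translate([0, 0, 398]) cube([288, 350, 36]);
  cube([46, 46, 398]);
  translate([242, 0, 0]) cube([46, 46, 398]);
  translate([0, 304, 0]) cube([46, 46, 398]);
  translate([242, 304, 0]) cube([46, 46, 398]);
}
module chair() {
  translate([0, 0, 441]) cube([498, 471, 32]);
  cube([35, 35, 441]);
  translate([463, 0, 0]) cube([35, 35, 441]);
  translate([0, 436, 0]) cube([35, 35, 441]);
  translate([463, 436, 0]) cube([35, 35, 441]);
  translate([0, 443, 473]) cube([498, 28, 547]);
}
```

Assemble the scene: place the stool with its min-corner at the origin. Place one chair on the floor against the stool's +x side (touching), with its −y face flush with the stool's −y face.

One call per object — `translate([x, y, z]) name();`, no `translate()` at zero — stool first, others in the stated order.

stool();
translate([288, 0, 0]) chair();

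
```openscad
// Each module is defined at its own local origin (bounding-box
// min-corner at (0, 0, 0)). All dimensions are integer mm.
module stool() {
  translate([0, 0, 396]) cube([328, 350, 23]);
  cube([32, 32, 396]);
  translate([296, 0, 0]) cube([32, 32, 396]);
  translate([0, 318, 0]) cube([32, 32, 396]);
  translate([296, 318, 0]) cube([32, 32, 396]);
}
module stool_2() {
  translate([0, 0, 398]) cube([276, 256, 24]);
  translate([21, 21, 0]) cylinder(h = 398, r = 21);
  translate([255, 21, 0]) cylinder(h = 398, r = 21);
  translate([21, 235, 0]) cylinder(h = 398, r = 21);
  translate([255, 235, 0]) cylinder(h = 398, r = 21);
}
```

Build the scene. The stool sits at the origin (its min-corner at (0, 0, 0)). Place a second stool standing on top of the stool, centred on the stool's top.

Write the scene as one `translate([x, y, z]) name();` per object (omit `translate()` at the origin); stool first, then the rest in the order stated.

stool();
translate([26, 47, 419]) stool_2();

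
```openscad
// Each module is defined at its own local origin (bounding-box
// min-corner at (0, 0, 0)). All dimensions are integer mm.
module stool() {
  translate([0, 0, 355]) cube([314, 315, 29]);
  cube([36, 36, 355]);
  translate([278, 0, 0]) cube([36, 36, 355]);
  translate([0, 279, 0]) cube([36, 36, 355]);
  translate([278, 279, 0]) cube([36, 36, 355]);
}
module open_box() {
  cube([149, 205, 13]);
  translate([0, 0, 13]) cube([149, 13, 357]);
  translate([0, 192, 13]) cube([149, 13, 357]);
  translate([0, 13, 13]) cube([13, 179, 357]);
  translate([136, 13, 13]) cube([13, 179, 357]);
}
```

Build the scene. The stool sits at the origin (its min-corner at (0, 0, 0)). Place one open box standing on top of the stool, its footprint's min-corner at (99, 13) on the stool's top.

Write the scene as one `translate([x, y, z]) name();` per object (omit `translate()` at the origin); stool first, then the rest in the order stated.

stool();
translate([99, 13, 384]) open_box();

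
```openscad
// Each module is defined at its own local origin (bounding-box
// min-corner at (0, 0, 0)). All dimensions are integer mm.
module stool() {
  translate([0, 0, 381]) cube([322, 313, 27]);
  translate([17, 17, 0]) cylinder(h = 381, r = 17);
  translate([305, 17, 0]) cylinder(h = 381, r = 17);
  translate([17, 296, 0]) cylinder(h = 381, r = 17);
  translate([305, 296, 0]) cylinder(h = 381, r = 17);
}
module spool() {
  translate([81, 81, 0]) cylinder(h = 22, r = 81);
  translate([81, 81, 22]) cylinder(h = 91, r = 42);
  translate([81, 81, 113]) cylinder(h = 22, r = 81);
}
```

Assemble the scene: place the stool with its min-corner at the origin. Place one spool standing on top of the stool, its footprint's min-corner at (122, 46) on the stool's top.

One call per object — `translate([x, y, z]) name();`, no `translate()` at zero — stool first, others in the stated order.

stool();
translate([122, 46, 408]) spool();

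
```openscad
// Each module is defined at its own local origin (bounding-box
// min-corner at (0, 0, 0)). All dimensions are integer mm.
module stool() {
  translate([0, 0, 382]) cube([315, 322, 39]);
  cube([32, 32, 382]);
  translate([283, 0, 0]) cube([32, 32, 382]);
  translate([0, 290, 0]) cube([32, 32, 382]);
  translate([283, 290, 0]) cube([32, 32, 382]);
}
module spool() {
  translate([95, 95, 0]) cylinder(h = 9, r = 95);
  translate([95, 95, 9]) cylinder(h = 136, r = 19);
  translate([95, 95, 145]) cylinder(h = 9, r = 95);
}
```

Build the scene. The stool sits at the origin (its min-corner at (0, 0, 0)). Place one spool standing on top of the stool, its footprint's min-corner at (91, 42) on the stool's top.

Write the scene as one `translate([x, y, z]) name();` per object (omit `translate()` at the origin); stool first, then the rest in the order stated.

stool();
translate([91, 42, 421]) spool();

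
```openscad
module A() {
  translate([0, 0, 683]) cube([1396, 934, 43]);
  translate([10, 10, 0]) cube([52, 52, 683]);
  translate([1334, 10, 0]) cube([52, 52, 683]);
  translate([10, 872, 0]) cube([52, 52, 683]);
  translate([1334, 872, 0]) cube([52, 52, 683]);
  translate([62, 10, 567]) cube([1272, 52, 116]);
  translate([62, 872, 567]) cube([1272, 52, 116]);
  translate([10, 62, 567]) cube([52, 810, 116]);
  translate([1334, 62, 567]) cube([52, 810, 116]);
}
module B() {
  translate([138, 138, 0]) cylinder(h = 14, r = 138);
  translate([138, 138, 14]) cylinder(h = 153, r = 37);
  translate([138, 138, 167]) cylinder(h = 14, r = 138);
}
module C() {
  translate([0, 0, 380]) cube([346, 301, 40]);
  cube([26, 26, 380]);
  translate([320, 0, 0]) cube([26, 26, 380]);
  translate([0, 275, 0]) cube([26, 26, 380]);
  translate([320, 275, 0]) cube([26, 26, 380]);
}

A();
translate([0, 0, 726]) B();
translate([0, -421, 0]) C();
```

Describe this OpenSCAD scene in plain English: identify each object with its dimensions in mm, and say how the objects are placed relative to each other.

A is a table with a 1396×934 mm rectangular top, 43 mm thick, top surface at z = 726 mm, supported by four 52×52 mm square legs, each inset 10 mm from the nearest pair of top edges, running from the floor. Four apron rails, 52 mm thick and 116 mm tall, run between adjacent legs with their top edges flush with the underside of the top and their outer faces flush with the legs' outer faces.

B is a spool: two coaxial disc flanges of radius 138 mm and thickness 14 mm, joined by a core cylinder of radius 37 mm and height 153 mm. The lower flange rests on z = 0 and the three cylinders share a vertical axis.

C is a four-legged stool. The seat is a 346×301×40 mm slab whose top surface is at z = 420 mm; four square legs, each 26×26 mm in cross-section, run from the floor (z = 0) to the underside of the seat, each flush with a corner of the seat.

The spool is on top of the table. The stool is on the floor beside the table on its −y side.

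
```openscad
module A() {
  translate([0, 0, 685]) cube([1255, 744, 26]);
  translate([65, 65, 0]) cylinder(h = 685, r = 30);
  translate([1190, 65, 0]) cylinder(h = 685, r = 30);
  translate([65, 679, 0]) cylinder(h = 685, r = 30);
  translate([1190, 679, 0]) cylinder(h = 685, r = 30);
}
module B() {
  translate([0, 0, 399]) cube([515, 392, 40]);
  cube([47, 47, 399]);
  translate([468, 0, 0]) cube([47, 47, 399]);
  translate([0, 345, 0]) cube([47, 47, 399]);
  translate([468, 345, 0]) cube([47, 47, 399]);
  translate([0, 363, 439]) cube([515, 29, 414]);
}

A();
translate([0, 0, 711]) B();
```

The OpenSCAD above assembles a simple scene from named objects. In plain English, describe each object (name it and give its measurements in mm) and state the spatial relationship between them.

A is a table with a 1255×744 mm rectangular top, 26 mm thick, top surface at z = 711 mm, supported by four round legs of 60 mm diameter, each leg's bounding box inset 35 mm from the nearest pair of top edges, running from the floor.

B is a chair: 515×392 mm seat, 40 mm thick, top at z = 439 mm, on four 47 mm square corner legs flush with the seat edges. A 29 mm thick backrest slab spans the full seat width, extending 414 mm above the seat top, its back face flush with the seat's +y edge.

The chair is on top of the table.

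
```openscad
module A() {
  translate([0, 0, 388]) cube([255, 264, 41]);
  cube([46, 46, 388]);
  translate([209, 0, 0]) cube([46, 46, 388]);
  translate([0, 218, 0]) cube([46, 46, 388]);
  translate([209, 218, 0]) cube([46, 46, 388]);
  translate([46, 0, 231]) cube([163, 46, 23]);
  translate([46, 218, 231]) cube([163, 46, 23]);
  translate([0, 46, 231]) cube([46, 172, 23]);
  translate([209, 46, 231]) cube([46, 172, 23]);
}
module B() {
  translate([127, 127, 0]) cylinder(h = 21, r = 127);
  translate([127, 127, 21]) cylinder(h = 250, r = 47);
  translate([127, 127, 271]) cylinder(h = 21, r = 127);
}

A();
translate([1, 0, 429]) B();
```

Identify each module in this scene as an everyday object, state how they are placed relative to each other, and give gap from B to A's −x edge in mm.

A is a stool. B is a spool. The spool is on top of the stool. The gap from the spool to the stool's −x edge is 1 mm.

The spool's min-x is at 1; the stool's min-x is 0; gap = 1 mm.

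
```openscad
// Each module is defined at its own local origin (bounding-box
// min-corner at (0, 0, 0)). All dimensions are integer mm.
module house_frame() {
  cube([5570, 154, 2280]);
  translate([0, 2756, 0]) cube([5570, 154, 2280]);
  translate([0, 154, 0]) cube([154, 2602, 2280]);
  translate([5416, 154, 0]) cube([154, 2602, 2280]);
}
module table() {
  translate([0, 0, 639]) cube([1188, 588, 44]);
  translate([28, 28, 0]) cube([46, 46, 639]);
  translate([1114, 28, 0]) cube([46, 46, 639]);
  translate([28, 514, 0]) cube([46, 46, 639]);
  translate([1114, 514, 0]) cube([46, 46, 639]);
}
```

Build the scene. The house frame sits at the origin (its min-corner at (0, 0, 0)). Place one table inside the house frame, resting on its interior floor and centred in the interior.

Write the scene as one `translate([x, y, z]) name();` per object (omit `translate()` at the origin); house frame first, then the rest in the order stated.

house_frame();
translate([2191, 1161, 0]) table();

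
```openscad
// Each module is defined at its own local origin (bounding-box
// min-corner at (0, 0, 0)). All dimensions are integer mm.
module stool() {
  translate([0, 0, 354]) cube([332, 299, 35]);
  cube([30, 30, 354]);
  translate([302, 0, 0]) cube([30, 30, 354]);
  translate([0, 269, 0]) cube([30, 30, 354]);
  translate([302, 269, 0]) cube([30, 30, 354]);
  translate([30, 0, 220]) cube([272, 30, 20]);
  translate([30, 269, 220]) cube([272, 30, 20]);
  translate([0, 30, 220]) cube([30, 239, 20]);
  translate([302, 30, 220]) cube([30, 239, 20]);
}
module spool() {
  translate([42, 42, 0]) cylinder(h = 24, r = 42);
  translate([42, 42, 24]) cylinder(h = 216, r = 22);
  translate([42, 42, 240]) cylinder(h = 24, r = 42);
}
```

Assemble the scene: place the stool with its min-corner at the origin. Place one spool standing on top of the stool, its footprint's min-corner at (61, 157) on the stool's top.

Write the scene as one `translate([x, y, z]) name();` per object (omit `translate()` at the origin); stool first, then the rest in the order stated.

stool();
translate([61, 157, 389]) spool();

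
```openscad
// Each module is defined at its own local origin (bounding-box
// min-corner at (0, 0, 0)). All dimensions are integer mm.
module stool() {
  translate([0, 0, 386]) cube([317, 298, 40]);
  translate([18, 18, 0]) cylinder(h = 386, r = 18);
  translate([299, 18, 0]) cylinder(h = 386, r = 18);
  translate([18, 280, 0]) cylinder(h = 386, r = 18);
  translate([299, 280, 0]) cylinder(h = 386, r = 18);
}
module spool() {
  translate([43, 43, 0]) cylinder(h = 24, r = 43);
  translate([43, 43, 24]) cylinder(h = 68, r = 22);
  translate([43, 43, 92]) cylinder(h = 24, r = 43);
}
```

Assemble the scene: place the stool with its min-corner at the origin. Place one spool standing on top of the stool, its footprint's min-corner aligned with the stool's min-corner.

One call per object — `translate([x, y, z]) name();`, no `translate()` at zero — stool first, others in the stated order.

stool();
translate([0, 0, 426]) spool();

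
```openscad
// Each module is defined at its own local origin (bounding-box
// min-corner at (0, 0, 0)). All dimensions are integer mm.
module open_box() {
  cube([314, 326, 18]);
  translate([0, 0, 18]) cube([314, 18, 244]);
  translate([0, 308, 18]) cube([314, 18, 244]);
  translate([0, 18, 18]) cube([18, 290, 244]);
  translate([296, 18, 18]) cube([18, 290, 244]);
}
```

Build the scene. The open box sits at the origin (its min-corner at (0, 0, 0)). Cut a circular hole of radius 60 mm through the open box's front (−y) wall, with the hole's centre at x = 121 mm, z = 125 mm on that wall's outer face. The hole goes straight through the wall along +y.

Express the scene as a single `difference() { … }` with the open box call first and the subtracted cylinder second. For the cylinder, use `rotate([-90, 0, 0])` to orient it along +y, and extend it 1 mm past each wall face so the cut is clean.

difference() {
  open_box();
  translate([121, -1, 125]) rotate([-90, 0, 0]) cylinder(h = 20, r = 60);
}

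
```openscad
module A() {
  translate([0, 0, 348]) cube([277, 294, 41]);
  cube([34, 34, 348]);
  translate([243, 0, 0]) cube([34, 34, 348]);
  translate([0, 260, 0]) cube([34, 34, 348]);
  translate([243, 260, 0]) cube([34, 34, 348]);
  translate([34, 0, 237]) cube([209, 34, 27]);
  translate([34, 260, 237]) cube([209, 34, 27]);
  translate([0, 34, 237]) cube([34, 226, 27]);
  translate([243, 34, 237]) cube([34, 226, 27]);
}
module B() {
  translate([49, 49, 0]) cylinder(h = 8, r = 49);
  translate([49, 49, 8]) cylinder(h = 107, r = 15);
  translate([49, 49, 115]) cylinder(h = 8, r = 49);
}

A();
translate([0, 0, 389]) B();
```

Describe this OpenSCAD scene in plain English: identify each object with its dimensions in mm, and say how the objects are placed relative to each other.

A is a four-legged stool. The seat is 277×294 mm, 41 mm thick, top at z = 389 mm. It stands on four square legs, each 34×34 mm in cross-section, from z = 0 to the seat underside, each flush with a corner of the seat. Four stretchers, 34 mm wide and 27 mm tall, connect adjacent legs with their undersides at z = 237 mm, each running between the inner faces of the legs it joins and aligned with the legs' outer faces on the other axis.

B is a spool: two coaxial disc flanges of radius 49 mm and thickness 8 mm, joined by a core cylinder of radius 15 mm and height 107 mm. The lower flange rests on z = 0 and the three cylinders share a vertical axis.

The spool is on top of the stool.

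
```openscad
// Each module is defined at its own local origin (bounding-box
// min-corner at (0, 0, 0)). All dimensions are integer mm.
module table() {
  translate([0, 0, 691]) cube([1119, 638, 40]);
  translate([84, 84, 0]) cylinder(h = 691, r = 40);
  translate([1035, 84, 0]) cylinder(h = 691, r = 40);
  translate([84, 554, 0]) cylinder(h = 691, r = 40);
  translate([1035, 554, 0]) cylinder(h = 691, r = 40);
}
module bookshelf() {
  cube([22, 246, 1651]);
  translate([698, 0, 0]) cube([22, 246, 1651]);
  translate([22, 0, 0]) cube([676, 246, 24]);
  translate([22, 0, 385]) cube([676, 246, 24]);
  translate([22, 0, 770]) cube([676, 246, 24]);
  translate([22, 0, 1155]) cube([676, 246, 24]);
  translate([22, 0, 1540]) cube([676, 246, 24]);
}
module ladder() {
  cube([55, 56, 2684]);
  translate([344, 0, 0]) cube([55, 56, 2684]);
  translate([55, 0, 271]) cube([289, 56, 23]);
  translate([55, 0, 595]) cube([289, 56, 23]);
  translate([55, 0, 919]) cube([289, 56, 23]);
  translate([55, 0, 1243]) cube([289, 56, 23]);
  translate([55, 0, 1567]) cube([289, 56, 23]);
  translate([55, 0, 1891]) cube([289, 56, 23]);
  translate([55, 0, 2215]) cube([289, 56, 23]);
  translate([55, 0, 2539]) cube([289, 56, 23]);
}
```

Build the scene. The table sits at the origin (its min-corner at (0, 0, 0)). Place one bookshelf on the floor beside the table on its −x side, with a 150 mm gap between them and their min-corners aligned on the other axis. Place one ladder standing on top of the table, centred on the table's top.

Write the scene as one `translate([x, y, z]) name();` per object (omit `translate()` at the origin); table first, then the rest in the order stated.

table();
translate([-870, 0, 0]) bookshelf();
translate([360, 291, 731]) ladder();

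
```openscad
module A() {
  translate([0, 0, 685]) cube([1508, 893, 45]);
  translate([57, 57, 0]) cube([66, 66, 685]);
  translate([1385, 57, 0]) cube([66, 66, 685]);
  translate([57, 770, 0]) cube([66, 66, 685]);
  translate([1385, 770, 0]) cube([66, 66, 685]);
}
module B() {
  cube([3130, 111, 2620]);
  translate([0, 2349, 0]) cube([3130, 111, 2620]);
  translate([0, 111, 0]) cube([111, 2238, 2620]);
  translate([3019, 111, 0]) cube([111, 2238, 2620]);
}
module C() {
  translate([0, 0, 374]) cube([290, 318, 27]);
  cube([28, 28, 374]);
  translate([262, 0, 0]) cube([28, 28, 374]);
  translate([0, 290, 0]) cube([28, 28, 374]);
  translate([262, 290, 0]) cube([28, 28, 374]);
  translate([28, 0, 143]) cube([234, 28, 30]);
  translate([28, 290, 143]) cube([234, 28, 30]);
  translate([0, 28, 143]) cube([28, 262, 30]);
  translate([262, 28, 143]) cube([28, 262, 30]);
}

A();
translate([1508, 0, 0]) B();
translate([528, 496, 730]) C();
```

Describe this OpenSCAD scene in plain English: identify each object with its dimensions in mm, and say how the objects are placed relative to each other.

A is a rectangular dining table. The top is 1508×893×45 mm with its upper surface at z = 730 mm. It stands on four 66×66 mm square legs, each inset 57 mm from the nearest pair of top edges, running from the floor to the underside of the top.

B is a box-shaped house frame (walls only): outside footprint 3130×2460 mm, wall height 2620 mm, wall thickness 111 mm. The two y-facing walls run the full x-width; the two x-facing walls fit between the inner faces of the y-facing walls.

C is a simple wooden stool: a rectangular seat 290 mm (x) by 318 mm (y), 27 mm thick, top face at z = 401 mm, on four square legs, each 28×28 mm in cross-section. The legs rest on z = 0, each flush with a corner of the seat. Four stretchers, 28 mm wide and 30 mm tall, connect adjacent legs with their undersides at z = 143 mm, each running between the inner faces of the legs it joins and aligned with the legs' outer faces on the other axis.

The house frame is against the table's +x side, with their −y faces flush. The stool is on top of the table.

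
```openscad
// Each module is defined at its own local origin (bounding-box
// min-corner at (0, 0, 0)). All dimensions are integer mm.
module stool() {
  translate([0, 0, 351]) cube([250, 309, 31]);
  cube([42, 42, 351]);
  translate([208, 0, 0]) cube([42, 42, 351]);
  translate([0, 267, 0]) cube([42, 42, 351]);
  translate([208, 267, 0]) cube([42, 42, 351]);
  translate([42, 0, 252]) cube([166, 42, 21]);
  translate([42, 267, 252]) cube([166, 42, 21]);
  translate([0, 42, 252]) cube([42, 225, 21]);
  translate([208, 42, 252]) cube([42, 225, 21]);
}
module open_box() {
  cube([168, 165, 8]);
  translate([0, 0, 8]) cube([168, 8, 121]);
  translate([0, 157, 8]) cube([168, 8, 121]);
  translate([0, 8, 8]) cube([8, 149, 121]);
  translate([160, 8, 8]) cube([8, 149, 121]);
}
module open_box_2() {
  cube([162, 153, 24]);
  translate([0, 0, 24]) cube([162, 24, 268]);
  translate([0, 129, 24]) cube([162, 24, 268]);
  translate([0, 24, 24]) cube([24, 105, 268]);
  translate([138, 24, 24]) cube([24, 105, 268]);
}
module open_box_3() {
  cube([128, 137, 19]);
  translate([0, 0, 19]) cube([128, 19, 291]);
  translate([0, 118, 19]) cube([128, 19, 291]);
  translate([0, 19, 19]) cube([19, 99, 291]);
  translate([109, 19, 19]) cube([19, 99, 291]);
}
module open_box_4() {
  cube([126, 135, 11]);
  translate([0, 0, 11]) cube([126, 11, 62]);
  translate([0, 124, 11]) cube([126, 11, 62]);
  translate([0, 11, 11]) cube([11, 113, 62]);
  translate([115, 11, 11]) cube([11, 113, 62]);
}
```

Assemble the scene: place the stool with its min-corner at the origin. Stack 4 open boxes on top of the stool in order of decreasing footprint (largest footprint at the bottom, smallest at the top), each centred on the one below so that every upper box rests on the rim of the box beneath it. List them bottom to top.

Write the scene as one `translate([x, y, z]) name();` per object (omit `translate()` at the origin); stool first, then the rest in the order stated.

stool();
translate([41, 72, 382]) open_box();
translate([44, 78, 511]) open_box_2();
translate([61, 86, 803]) open_box_3();
translate([62, 87, 1113]) open_box_4();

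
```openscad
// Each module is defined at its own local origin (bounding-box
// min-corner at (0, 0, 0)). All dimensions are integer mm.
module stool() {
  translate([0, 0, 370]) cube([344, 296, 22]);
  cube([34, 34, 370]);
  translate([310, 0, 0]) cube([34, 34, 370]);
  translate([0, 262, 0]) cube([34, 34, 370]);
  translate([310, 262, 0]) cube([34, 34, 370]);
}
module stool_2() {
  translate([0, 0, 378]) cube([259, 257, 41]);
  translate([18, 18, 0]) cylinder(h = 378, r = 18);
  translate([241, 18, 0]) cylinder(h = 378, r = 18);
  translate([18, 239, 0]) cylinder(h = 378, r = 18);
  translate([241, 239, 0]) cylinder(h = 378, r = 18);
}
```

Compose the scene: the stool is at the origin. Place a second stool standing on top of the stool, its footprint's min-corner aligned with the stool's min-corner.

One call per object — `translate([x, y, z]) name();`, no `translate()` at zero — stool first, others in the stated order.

stool();
translate([0, 0, 392]) stool_2();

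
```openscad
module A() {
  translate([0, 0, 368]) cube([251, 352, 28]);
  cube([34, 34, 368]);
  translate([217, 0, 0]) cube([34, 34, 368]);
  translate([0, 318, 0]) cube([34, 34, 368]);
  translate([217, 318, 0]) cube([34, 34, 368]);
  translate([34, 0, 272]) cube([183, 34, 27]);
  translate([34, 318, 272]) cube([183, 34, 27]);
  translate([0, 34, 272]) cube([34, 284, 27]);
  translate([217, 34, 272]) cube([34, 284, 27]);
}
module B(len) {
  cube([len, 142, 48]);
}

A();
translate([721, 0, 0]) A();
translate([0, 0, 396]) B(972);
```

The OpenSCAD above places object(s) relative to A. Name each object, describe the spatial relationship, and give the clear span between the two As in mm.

Second stool starts at x = 721; first ends at x = 251; clear span = 721 − 251 = 470 mm.

A is a stool. B is a beam. A beam spans the tops of two stools. The clear span between the two stools is 470 mm.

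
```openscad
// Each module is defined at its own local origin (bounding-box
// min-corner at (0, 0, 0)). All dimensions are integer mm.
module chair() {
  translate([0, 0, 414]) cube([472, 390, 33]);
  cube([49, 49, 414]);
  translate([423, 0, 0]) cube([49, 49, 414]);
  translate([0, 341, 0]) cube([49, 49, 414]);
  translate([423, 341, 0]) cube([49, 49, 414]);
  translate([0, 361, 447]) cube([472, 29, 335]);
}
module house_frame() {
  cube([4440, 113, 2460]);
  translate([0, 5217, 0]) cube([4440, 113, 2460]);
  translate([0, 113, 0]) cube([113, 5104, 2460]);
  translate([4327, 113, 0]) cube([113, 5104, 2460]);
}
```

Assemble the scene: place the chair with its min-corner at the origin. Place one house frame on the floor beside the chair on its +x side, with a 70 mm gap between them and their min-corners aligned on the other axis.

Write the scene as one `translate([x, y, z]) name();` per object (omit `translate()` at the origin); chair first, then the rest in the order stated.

chair();
translate([542, 0, 0]) house_frame();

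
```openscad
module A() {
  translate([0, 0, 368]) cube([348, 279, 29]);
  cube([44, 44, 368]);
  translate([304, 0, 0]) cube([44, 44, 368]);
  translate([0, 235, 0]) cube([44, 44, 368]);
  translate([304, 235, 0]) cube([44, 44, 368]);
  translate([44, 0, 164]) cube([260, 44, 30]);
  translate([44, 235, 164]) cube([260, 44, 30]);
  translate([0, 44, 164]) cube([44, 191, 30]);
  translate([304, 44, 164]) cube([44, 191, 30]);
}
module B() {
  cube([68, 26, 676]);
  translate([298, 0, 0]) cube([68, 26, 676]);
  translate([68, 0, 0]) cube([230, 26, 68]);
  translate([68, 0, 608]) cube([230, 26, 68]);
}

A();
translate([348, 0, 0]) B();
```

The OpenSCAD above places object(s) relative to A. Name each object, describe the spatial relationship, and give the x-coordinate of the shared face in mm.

The stool's +x face and the picture frame's −x face are both at x = 348 mm.

A is a stool. B is a picture frame. The picture frame is against the stool's +x side, with their −y faces flush. The x-coordinate of the shared face is 348 mm.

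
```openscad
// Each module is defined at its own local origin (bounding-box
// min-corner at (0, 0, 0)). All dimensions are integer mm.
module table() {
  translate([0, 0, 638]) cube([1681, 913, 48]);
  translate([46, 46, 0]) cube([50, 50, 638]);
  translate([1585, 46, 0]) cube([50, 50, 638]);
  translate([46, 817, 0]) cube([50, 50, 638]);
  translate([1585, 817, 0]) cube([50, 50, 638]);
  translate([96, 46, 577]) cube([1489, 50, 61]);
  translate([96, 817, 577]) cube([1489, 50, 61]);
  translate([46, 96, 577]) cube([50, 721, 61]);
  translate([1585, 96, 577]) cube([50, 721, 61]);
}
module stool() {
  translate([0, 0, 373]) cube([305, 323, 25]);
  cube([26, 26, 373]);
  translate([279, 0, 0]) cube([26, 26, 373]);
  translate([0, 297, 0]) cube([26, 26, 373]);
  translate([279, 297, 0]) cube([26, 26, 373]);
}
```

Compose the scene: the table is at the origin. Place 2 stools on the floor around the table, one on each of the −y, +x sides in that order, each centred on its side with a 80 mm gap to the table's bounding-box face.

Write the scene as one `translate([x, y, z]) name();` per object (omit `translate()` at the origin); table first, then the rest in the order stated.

table();
translate([688, -403, 0]) stool();
translate([1761, 295, 0]) stool();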